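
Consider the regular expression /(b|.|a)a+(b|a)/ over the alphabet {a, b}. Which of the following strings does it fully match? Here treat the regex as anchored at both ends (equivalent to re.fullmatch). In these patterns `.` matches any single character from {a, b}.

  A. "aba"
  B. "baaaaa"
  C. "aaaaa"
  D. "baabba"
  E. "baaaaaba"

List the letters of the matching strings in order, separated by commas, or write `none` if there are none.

B, C

A → no match
B → match
C → match
D → no match
E → no match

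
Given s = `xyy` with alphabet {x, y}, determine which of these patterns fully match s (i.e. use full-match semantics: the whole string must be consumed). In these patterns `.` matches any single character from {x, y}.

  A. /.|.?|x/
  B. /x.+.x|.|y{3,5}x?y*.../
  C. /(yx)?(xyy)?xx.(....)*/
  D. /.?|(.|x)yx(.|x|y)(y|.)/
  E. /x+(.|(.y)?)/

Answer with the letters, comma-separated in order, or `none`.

A → no match
B → no match
C → no match
D → no match
E → match

E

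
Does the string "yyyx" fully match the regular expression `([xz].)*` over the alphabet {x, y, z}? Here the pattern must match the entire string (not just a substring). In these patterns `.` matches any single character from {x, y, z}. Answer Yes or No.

No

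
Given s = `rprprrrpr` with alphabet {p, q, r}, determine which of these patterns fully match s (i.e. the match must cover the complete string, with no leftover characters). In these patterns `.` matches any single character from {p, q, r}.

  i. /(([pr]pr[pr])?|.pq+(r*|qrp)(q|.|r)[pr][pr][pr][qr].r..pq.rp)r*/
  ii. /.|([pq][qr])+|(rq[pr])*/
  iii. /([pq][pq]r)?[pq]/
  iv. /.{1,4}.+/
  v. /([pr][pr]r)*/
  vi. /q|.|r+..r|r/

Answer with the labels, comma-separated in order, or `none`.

iv, v

i → no match
ii → no match
iii → no match
iv → match
v → match
vi → no match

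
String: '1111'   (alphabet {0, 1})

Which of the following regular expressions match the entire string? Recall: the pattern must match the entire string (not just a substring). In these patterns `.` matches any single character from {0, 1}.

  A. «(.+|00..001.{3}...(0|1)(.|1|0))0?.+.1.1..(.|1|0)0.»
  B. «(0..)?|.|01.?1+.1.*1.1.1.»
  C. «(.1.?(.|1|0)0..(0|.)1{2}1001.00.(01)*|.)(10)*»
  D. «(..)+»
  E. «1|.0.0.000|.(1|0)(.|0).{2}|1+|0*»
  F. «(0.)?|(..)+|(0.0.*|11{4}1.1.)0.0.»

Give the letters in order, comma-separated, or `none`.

D, E, F

A → no match
B → no match
C → no match
D → match
E → match
F → match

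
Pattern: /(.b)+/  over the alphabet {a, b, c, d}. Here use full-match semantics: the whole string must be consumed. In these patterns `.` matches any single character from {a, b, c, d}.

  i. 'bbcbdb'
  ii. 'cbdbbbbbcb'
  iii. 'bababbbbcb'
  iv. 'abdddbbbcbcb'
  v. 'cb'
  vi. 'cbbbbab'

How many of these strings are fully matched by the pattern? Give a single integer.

3

i. 'bbcbdb' → match
ii. 'cbdbbbbbcb' → match
iii. 'bababbbbcb' → no match
iv. 'abdddbbbcbcb' → no match
v. 'cb' → match
vi. 'cbbbbab' → no match
Total matched: 3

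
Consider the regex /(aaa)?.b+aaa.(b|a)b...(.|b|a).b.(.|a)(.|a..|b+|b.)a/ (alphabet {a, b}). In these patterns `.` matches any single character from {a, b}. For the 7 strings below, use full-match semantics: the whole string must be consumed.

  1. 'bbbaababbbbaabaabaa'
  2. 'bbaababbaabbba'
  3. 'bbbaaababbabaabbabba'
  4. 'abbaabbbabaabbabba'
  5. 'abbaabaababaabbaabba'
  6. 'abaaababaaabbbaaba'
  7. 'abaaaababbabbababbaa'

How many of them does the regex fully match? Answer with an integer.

2

1 → no match
2 → no match
3 → match
4 → no match
5 → no match
6 → match
7 → no match
Total matched: 2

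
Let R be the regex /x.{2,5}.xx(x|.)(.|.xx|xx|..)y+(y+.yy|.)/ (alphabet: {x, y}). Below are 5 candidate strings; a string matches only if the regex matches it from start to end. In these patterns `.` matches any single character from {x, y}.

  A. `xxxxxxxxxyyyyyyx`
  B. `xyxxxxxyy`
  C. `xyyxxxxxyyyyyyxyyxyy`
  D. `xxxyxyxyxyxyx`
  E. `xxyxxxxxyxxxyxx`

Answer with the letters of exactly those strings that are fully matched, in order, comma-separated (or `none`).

A

A → match
B. `xyxxxxxyy` → no match
C → no match
D → no match
E → no match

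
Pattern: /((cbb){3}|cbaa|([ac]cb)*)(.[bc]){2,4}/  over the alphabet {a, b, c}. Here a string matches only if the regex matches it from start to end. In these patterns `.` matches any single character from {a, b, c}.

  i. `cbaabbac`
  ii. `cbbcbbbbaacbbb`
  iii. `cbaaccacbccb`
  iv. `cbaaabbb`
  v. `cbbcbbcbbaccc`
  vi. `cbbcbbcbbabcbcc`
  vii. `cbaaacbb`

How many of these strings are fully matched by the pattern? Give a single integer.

6

i → match
ii → no match
iii → match
iv → match
v → match
vi → match
vii → match
Total matched: 6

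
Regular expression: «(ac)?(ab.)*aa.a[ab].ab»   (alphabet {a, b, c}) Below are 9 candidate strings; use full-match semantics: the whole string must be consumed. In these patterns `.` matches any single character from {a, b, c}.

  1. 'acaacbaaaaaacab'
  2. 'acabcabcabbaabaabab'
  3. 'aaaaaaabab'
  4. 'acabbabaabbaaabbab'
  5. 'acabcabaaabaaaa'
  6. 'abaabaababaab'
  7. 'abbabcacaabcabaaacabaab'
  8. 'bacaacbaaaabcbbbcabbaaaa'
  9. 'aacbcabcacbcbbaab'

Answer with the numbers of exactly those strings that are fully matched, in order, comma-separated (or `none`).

1 → no match
2 → match
3 → no match
4 → no match
5 → no match — must end with 'ab'
6 → no match
7 → no match
8 → no match — must end with 'ab'
9 → no match

2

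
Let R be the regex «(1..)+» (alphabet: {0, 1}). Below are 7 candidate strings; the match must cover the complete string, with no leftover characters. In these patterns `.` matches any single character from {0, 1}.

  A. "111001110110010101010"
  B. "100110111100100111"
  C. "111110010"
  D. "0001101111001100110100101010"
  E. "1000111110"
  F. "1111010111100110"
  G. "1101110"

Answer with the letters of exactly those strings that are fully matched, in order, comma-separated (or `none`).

B

A → no match
B → match
C → no match
D → no match — must start with "1"
E → no match
F → no match
G → no match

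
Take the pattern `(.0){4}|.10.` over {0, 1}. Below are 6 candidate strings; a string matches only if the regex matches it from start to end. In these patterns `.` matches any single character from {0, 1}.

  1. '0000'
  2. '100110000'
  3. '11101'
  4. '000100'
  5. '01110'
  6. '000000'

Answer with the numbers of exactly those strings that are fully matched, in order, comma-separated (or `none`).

1 → no match
2 → no match
3 → no match
4 → no match
5 → no match
6 → no match

none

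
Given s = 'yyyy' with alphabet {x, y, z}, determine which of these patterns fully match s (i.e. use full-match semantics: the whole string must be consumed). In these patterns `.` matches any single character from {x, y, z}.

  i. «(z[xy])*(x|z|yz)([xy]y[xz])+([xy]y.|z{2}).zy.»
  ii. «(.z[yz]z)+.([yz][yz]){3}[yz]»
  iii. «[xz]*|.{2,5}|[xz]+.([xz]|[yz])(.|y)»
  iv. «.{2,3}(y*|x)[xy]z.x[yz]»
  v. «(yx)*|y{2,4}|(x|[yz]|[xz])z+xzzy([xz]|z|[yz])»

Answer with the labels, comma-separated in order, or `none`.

i → no match
ii → no match
iii → match
iv → no match
v → match

iii, v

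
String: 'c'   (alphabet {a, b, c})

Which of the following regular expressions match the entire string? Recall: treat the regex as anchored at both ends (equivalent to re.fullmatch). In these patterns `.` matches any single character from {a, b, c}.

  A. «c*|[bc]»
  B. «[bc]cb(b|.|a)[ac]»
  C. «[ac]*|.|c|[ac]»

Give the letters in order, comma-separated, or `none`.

A, C

A → match
B → no match
C → match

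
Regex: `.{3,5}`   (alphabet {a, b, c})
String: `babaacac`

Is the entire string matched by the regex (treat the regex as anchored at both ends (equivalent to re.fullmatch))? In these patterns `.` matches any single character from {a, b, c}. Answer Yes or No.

No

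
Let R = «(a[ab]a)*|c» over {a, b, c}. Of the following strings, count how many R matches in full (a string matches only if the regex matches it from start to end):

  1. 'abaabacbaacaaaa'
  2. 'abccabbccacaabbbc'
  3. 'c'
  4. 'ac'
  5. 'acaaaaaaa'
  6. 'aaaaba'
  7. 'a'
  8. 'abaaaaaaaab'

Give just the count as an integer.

2

1 → no match
2 → no match
3 → match
4 → no match
5 → no match
6 → match
7 → no match
8 → no match
Total matched: 2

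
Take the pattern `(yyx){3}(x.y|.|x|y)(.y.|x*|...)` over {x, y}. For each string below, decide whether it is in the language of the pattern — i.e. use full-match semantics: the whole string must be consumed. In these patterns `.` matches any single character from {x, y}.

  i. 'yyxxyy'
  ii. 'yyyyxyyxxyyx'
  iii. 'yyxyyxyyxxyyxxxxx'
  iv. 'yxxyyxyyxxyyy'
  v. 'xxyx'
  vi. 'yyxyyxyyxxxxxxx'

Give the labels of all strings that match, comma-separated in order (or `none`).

iii, vi

i → no match
ii → no match — must start with 'yyx'
iii → match
iv → no match — must start with 'yyx'
v → no match — must start with 'yyx'
vi → match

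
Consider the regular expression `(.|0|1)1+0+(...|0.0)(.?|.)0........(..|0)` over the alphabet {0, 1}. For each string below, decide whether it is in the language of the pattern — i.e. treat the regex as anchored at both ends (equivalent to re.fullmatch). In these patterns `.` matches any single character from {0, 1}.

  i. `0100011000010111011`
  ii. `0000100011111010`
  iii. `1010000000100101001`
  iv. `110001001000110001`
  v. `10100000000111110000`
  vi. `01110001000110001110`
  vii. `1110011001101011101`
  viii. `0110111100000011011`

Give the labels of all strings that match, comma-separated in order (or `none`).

i, iv, vi, vii, viii

i → match
ii → no match
iii → no match
iv → match
v → no match
vi → match
vii → match
viii → match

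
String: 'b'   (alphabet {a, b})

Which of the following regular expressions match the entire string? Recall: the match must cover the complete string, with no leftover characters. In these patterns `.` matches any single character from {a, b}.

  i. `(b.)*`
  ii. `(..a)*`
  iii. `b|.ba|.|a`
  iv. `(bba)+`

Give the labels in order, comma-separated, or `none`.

i → no match
ii → no match
iii → match
iv → no match — must start with 'bba'

iii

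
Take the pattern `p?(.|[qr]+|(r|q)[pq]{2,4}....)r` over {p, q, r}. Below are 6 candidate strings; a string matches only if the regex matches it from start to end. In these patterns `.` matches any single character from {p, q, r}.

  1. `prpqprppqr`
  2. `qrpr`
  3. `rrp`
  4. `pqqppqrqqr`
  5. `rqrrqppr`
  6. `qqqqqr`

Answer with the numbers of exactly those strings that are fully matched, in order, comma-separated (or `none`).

1 → match
2 → no match
3 → no match — must end with `r`
4 → match
5 → no match
6 → match

1, 4, 6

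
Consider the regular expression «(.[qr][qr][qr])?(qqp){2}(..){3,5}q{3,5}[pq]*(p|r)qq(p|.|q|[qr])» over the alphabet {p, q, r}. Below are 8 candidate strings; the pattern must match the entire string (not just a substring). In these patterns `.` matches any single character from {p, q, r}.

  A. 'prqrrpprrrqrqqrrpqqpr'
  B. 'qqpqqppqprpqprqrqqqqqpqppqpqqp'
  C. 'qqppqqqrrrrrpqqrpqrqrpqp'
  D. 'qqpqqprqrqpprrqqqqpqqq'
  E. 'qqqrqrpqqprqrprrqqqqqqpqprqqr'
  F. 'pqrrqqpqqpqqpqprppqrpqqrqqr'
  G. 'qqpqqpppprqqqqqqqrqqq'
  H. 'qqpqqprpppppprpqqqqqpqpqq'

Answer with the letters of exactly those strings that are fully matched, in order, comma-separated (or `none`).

A → no match
B → match
C → no match
D → match
E → no match
F → no match
G → match
H → no match

B, D, G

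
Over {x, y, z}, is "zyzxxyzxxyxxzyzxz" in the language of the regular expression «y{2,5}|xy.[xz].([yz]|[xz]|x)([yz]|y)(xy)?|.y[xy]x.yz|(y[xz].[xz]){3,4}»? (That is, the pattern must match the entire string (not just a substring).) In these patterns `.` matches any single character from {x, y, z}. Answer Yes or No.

No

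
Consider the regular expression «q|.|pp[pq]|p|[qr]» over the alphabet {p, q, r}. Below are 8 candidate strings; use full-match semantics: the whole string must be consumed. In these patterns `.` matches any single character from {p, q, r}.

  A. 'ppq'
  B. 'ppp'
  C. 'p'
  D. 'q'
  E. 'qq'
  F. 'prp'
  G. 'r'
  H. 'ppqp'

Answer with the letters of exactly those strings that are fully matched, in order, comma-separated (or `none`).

A → match
B → match
C → match
D → match
E → no match
F → no match
G → match
H → no match

A, B, C, D, G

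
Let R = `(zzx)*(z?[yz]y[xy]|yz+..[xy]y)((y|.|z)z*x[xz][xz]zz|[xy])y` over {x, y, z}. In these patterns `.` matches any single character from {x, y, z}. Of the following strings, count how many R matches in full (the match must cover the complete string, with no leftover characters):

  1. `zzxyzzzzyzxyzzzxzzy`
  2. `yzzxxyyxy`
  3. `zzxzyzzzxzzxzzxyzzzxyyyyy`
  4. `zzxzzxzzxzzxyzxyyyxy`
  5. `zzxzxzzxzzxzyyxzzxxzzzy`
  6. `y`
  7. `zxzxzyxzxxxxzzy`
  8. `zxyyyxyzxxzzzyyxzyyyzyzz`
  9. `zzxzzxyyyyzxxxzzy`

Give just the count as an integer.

1 → no match
2. `yzzxxyyxy` → match
3 → no match
4 → match
5 → no match
6. `y` → no match
7 → no match
8 → no match — must end with `y`
9 → match
Total matched: 3

3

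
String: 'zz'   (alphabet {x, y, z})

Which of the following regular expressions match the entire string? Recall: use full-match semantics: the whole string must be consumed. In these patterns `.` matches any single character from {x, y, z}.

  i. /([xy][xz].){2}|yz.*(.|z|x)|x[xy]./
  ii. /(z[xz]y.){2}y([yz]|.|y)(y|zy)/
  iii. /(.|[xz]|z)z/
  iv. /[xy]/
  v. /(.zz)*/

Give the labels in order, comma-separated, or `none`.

iii

i → no match
ii → no match
iii → match
iv → no match
v → no match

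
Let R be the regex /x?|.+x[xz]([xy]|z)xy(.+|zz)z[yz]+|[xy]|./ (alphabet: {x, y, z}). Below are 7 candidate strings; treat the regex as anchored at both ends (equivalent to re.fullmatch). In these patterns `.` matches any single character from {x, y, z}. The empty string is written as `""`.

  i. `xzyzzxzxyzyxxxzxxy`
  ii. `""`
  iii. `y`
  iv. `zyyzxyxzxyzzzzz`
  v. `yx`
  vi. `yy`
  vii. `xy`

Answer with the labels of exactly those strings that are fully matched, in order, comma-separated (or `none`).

ii, iii

i → no match
ii → match
iii → match
iv → no match
v → no match
vi → no match
vii → no match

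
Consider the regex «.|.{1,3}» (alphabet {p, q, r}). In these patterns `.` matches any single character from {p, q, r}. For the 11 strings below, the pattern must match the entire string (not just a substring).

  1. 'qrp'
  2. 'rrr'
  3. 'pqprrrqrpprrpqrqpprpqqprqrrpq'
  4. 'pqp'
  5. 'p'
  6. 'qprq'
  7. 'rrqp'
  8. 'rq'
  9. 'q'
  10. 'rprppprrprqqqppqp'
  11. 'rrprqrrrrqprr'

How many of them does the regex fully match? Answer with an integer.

6

1 → match
2 → match
3 → no match
4 → match
5 → match
6 → no match
7 → no match
8 → match
9 → match
10 → no match
11 → no match
Total matched: 6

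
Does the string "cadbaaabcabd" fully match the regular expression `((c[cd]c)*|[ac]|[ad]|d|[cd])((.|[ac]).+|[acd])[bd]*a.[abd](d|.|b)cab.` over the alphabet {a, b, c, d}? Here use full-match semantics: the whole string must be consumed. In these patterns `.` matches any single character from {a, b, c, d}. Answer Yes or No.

Yes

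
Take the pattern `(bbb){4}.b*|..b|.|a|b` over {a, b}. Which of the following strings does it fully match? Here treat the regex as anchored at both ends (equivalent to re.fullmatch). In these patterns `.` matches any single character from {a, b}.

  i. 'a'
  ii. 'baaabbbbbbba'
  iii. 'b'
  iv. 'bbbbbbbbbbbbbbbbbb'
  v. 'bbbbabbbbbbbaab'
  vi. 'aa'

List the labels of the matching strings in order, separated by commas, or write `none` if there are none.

i, iii, iv

i. 'a' → match
ii. 'baaabbbbbbba' → no match
iii. 'b' → match
iv → match
v → no match
vi. 'aa' → no match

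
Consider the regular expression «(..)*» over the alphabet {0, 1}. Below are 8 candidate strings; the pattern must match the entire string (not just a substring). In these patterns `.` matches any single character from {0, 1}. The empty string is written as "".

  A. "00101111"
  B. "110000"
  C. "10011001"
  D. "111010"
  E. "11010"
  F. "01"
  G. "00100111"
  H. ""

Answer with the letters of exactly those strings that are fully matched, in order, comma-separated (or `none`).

A → match
B → match
C → match
D → match
E → no match
F → match
G → match
H → match

A, B, C, D, F, G, H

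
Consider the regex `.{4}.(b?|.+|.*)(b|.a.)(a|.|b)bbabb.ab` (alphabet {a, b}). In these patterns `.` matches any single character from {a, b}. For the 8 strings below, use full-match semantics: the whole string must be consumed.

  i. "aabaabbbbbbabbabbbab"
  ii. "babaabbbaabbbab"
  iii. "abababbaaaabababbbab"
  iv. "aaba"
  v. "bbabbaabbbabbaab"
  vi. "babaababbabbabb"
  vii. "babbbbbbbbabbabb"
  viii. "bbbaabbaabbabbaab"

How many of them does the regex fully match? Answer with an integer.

i → match
ii → no match
iii → no match
iv. "aaba" → no match — must end with "ab"
v → no match
vi → no match — must end with "ab"
vii → no match — must end with "ab"
viii → no match
Total matched: 1

1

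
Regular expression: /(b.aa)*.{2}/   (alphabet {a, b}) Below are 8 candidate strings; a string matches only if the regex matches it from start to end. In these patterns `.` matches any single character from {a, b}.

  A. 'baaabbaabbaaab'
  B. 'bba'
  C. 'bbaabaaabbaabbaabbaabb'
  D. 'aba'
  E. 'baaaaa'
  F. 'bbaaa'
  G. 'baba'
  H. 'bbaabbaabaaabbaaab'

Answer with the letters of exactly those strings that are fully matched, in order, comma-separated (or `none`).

A → match
B → no match
C → match
D → no match
E → match
F → no match
G → no match
H → match

A, C, E, H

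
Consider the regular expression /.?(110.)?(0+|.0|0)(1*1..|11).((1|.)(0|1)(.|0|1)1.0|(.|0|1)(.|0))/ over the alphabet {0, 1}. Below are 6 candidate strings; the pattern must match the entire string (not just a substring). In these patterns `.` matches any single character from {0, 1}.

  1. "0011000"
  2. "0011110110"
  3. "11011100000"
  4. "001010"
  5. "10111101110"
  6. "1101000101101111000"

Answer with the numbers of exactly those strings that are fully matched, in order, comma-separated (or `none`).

1, 2, 3, 5

1. "0011000" → match
2. "0011110110" → match
3. "11011100000" → match
4. "001010" → no match
5. "10111101110" → match
6 → no match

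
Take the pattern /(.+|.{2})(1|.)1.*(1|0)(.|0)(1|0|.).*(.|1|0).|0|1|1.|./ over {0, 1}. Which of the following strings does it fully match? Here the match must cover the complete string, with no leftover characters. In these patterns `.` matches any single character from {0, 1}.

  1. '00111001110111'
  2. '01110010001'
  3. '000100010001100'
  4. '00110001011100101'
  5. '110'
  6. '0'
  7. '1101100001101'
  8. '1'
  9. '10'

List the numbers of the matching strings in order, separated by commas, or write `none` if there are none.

1 → match
2. '01110010001' → match
3 → match
4 → match
5. '110' → no match
6. '0' → match
7 → match
8. '1' → match
9. '10' → match

1, 2, 3, 4, 6, 7, 8, 9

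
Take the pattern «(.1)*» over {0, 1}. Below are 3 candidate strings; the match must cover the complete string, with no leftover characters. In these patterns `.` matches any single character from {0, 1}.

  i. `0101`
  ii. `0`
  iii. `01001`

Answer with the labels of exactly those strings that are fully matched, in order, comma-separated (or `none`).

i

i. `0101` → match
ii. `0` → no match
iii. `01001` → no match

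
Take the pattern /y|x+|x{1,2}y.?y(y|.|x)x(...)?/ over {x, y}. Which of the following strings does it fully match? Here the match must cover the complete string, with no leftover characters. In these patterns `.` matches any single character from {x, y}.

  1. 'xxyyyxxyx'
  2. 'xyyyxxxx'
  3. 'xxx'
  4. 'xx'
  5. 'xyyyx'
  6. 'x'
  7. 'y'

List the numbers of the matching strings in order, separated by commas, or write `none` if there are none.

1 → match
2 → match
3 → match
4 → match
5 → match
6 → match
7 → match

1, 2, 3, 4, 5, 6, 7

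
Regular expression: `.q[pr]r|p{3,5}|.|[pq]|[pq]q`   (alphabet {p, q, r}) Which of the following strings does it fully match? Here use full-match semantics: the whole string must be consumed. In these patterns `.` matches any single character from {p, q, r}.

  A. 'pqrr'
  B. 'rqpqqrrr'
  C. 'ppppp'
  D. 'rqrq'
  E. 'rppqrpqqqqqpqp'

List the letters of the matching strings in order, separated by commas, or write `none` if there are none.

A → match
B → no match
C → match
D → no match
E → no match

A, C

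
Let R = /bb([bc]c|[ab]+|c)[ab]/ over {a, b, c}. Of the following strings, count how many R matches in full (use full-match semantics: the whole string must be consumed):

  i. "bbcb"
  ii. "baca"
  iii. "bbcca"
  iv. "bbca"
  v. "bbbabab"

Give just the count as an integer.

i → match
ii → no match — must start with "bb"
iii → match
iv → match
v → match
Total matched: 4

4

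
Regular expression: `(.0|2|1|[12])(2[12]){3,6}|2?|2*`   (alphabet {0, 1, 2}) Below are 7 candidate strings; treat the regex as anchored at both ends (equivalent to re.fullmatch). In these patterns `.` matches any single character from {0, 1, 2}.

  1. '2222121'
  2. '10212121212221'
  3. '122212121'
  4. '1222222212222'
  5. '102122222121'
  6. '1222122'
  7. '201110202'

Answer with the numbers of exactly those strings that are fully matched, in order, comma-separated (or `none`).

1 → match
2 → match
3 → match
4 → match
5 → match
6 → match
7 → no match

1, 2, 3, 4, 5, 6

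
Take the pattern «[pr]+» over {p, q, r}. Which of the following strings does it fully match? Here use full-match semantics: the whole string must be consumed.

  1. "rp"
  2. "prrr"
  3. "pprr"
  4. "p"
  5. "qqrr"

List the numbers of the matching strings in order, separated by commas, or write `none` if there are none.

1 → match
2 → match
3 → match
4 → match
5 → no match

1, 2, 3, 4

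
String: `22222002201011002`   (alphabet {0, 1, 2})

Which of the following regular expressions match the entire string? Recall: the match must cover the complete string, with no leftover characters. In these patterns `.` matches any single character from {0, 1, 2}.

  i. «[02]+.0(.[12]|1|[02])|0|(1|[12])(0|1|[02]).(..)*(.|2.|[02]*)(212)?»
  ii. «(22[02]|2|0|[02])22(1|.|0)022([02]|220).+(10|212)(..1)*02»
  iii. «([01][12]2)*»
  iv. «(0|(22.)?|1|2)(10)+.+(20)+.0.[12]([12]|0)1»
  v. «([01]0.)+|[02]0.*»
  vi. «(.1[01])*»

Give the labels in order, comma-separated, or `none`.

i → match
ii → match
iii → no match
iv → no match — must end with `1`
v → no match
vi → no match

i, ii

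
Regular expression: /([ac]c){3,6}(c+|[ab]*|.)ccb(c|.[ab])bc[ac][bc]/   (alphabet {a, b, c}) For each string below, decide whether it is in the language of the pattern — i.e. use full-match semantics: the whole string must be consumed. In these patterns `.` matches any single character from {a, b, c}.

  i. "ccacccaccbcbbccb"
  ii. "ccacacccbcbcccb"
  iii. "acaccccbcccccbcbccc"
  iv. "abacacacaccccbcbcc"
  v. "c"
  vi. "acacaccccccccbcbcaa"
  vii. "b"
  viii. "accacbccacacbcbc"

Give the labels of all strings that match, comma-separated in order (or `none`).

i → match
ii → no match
iii → no match
iv → no match
v → no match
vi → no match
vii → no match
viii → no match

i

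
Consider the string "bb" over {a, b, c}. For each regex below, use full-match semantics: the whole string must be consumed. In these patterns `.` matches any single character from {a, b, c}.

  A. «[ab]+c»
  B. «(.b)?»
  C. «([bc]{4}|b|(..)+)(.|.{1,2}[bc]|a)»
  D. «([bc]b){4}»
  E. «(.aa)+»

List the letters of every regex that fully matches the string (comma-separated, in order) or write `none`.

B, C

A → no match — must end with "c"
B → match
C → match
D → no match
E → no match — must end with "aa"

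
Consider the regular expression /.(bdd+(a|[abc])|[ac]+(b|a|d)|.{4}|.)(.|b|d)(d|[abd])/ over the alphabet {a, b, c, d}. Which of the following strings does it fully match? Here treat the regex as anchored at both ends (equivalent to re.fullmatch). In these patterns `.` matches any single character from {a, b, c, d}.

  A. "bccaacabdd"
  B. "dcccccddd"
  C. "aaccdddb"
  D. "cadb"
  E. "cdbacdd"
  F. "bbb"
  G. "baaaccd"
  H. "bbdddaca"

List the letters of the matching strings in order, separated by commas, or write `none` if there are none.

A → match
B → match
C → no match
D → match
E → match
F → no match
G → match
H → match

A, B, D, E, G, H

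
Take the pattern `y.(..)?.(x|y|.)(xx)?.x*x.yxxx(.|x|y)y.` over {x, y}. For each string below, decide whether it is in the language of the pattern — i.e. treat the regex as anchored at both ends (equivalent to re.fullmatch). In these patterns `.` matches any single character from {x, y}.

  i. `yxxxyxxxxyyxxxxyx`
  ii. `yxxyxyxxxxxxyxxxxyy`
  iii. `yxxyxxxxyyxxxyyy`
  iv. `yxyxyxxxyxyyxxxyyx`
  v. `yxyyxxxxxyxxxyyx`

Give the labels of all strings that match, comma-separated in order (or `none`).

i, ii, iii, iv, v

i → match
ii → match
iii → match
iv → match
v → match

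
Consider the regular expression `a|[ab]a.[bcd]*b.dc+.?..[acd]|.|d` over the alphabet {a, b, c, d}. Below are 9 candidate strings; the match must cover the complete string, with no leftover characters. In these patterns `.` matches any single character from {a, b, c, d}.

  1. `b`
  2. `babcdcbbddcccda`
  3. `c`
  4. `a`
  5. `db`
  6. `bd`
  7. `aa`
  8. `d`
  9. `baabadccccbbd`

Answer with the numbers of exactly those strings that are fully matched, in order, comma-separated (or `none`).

1 → match
2 → match
3 → match
4 → match
5 → no match
6 → no match
7 → no match
8 → match
9 → match

1, 2, 3, 4, 8, 9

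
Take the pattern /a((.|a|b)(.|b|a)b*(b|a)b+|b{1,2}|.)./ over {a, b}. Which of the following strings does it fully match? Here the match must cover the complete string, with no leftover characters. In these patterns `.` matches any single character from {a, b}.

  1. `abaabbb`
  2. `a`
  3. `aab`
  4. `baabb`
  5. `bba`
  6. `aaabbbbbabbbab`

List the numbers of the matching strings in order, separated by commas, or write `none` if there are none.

1. `abaabbb` → match
2. `a` → no match
3. `aab` → match
4. `baabb` → no match — must start with `a`
5. `bba` → no match — must start with `a`
6 → no match

1, 3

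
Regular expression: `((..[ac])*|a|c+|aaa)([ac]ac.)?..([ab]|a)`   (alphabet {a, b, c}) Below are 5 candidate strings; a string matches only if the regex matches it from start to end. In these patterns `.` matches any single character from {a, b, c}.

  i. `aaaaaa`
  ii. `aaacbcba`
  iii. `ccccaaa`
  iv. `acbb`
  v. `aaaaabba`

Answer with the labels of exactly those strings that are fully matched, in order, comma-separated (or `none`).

i, ii, iii, iv

i → match
ii → match
iii → match
iv → match
v → no match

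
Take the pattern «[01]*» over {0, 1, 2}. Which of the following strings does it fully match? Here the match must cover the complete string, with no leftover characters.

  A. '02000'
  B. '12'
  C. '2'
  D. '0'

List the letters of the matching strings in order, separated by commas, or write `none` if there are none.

D

A → no match
B → no match
C → no match
D → match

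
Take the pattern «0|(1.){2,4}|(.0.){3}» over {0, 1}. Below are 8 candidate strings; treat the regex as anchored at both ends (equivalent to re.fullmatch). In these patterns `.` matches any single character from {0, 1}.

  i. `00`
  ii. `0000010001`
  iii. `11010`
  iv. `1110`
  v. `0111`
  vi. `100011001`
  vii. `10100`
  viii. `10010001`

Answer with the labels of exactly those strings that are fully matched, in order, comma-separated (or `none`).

iv

i → no match
ii → no match
iii → no match
iv → match
v → no match
vi → no match
vii → no match
viii → no match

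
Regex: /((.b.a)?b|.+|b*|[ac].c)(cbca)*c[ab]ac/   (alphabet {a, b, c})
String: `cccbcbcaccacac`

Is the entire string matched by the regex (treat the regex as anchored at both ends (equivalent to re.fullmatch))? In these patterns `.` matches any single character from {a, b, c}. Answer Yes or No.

No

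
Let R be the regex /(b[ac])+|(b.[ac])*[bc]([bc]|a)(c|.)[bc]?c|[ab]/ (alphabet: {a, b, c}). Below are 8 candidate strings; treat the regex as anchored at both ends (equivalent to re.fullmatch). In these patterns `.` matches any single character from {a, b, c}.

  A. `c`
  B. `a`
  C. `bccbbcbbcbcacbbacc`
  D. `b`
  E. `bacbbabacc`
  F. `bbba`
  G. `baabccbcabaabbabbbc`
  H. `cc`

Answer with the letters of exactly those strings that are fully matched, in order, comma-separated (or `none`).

B, D, E, G

A. `c` → no match
B. `a` → match
C → no match
D. `b` → match
E. `bacbbabacc` → match
F. `bbba` → no match
G → match
H. `cc` → no match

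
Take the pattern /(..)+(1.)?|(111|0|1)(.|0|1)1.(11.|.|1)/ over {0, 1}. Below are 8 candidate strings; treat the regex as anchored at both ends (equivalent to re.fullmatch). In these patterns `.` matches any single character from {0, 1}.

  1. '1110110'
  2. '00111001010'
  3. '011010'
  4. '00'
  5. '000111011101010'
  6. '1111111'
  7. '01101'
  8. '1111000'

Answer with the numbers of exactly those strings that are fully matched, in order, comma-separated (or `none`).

1, 3, 4, 6, 7

1 → match
2 → no match
3 → match
4 → match
5 → no match
6 → match
7 → match
8 → no match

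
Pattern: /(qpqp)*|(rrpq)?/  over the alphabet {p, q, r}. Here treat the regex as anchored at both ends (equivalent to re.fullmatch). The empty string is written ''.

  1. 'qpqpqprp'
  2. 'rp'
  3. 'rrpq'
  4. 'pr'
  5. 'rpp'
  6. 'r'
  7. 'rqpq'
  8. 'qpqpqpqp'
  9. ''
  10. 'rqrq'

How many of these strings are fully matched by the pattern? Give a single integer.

3

1 → no match
2 → no match
3 → match
4 → no match
5 → no match
6 → no match
7 → no match
8 → match
9 → match
10 → no match
Total matched: 3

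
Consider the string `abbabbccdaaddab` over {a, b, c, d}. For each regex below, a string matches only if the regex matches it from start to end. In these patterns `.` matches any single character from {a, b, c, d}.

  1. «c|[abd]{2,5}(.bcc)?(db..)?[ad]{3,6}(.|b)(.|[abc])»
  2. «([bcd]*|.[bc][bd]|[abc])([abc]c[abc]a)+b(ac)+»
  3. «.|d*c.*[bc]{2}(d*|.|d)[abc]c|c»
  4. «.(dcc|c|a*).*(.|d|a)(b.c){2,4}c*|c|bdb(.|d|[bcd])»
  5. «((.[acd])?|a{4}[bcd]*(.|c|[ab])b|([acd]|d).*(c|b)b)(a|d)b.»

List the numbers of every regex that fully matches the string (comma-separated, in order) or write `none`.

1

1 → match
2 → no match — must end with `ac`
3 → no match
4 → no match
5 → no match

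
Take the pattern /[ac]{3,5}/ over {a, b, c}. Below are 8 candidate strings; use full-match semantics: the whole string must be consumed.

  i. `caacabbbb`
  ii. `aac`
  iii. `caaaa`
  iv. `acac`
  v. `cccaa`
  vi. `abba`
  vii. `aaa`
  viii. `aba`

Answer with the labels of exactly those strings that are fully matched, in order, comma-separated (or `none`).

ii, iii, iv, v, vii

i → no match
ii → match
iii → match
iv → match
v → match
vi → no match
vii → match
viii → no match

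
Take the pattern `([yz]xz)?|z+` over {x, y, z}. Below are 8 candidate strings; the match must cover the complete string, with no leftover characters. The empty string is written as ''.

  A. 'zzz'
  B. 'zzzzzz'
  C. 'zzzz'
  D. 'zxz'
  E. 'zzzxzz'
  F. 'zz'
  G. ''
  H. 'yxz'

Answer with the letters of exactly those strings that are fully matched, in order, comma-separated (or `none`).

A → match
B → match
C → match
D → match
E → no match
F → match
G → match
H → match

A, B, C, D, F, G, H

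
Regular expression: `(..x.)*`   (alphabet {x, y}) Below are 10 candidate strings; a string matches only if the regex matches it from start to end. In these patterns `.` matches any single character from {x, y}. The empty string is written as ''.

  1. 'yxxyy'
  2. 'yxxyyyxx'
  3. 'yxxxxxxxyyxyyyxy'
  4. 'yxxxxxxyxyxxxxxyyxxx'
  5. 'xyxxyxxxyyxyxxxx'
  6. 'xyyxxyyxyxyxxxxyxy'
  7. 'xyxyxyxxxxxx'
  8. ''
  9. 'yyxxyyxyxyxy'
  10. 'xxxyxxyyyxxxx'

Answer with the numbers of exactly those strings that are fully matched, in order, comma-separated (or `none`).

2, 3, 4, 5, 7, 8, 9

1 → no match
2 → match
3 → match
4 → match
5 → match
6 → no match
7 → match
8 → match
9 → match
10 → no match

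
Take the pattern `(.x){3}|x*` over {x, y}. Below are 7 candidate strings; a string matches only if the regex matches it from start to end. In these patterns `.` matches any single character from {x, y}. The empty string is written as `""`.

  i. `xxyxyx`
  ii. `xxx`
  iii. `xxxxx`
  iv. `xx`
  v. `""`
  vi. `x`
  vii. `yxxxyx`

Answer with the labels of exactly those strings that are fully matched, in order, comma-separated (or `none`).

i, ii, iii, iv, v, vi, vii

i → match
ii → match
iii → match
iv → match
v → match
vi → match
vii → match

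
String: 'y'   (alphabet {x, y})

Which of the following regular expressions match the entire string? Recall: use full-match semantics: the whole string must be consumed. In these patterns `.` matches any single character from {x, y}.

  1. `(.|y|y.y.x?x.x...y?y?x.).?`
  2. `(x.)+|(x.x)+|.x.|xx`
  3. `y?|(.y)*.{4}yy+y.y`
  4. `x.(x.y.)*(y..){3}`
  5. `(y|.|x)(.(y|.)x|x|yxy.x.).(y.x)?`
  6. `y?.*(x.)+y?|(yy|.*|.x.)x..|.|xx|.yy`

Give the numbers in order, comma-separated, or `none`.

1 → match
2 → no match
3 → match
4 → no match — must start with 'x'
5 → no match
6 → match

1, 3, 6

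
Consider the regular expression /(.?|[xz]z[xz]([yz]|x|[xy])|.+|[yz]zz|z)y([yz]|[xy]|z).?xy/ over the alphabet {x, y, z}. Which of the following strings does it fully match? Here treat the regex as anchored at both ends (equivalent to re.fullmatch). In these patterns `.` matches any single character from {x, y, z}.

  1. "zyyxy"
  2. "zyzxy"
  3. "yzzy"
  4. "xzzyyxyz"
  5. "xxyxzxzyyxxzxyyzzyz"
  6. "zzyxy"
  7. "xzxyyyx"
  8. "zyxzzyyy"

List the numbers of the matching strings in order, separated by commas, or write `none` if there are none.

1 → match
2 → match
3 → no match — must end with "xy"
4 → no match — must end with "xy"
5 → no match — must end with "xy"
6 → no match
7 → no match — must end with "xy"
8 → no match — must end with "xy"

1, 2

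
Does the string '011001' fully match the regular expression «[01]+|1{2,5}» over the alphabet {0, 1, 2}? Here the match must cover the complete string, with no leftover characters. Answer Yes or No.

Yes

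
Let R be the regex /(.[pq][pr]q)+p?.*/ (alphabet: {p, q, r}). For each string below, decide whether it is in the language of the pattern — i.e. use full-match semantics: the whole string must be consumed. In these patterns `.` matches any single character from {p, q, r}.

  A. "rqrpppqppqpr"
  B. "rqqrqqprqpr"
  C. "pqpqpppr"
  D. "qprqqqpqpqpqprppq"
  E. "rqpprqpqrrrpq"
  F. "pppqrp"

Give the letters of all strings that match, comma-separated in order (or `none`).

C, D, F

A → no match
B → no match
C → match
D → match
E → no match
F → match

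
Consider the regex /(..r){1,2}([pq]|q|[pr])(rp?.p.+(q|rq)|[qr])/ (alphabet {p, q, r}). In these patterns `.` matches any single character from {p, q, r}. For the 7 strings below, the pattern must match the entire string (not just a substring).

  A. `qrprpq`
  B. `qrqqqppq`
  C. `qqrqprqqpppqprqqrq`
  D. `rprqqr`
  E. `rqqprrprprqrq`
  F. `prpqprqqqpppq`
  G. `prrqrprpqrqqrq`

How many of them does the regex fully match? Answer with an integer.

A → no match
B → no match
C → no match
D → no match
E → no match
F → no match
G → match
Total matched: 1

1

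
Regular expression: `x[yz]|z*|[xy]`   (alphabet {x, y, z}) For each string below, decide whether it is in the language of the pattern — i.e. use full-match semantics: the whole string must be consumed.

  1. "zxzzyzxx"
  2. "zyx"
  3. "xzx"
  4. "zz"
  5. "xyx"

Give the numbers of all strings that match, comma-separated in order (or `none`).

4

1. "zxzzyzxx" → no match
2. "zyx" → no match
3. "xzx" → no match
4. "zz" → match
5. "xyx" → no match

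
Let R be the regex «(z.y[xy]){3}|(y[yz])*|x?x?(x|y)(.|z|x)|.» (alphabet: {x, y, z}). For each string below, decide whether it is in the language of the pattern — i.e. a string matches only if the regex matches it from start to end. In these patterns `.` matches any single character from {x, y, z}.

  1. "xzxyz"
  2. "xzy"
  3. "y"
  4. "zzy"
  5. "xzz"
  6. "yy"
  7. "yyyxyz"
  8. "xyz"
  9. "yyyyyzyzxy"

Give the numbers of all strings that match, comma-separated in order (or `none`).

1 → no match
2 → no match
3 → match
4 → no match
5 → no match
6 → match
7 → no match
8 → match
9 → no match

3, 6, 8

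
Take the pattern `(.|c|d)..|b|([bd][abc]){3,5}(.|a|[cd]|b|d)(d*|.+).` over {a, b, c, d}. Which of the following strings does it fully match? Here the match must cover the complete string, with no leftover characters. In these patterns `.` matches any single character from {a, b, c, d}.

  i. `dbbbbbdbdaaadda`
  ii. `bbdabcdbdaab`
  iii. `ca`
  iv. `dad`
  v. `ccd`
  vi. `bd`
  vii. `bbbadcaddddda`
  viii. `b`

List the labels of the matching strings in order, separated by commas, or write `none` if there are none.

i, ii, iv, v, vii, viii

i → match
ii. `bbdabcdbdaab` → match
iii. `ca` → no match
iv. `dad` → match
v. `ccd` → match
vi. `bd` → no match
vii → match
viii. `b` → match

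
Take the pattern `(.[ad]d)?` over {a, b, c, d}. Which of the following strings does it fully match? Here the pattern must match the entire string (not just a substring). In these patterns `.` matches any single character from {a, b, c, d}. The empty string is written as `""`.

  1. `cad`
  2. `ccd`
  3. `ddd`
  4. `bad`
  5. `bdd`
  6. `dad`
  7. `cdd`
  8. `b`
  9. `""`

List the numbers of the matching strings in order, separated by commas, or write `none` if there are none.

1, 3, 4, 5, 6, 7, 9

1 → match
2 → no match
3 → match
4 → match
5 → match
6 → match
7 → match
8 → no match
9 → match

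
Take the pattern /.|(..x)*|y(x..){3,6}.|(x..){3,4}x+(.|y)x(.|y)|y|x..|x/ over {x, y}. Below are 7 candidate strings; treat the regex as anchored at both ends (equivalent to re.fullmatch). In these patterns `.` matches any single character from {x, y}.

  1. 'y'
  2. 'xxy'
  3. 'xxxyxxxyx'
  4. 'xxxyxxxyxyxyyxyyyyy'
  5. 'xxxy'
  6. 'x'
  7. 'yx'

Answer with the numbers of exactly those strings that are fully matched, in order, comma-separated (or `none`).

1, 2, 3, 6

1 → match
2 → match
3 → match
4 → no match
5 → no match
6 → match
7 → no match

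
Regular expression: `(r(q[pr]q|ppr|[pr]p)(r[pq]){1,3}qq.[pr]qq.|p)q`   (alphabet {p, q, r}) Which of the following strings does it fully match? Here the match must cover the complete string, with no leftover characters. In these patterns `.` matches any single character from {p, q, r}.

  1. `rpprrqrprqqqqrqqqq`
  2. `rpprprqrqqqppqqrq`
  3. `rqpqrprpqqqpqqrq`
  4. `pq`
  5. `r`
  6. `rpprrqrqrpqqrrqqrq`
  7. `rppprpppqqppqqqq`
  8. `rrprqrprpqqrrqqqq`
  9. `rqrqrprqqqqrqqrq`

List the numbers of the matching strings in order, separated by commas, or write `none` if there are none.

1, 2, 3, 4, 6, 8, 9

1 → match
2 → match
3 → match
4 → match
5 → no match — must end with `q`
6 → match
7 → no match
8 → match
9 → match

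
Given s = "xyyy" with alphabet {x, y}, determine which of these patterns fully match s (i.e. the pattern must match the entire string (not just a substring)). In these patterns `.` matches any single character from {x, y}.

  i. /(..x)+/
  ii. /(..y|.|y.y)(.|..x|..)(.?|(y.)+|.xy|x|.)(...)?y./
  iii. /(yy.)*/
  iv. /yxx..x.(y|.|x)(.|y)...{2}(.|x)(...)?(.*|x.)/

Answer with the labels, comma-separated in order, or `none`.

ii

i → no match — must end with "x"
ii → match
iii → no match
iv → no match — must start with "yxx"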